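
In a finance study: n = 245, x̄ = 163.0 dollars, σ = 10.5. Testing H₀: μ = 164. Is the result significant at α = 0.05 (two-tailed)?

z = (163.0 - 164)/(10.5/√245) = -1.491. Since |z| ≤ 1.96, not significant at α = 0.05.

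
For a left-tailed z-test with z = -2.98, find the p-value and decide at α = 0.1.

p = P(Z < -2.98) = Φ(-2.98) ≈ 0.0014. Since p < 0.1, reject H₀ (significant) at α = 0.1.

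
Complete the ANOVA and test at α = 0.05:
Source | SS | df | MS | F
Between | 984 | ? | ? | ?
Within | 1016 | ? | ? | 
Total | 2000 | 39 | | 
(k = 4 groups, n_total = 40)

df_between = 3, df_within = 36. MS_between = 328.0, MS_within = 28.22. F = 11.622, F_crit ≈ 2.866. Reject H₀.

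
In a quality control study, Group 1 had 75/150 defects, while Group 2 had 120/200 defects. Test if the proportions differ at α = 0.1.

p̂₁ = 0.5, p̂₂ = 0.6, pooled p̂ = 0.557. z = -1.864. Critical: ±1.645. Reject H₀.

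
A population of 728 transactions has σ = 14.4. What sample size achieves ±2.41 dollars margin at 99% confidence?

Without FPC: n₀ = (2.576×14.4/2.41)² = 236.91. With FPC: n = n₀N/(n₀+N-1) = 178.9 → n = 179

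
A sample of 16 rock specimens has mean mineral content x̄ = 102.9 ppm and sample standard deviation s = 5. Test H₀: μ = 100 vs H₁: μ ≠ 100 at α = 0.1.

t = (x̄ - μ₀)/(s/√n) = (102.9 - 100)/(5/√16) = 2.32. df = 15, critical t = ±1.753. Reject H₀.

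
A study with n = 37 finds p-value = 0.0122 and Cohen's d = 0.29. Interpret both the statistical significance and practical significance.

Statistically significant (p = 0.0122 < 0.05). Cohen's d = 0.29 indicates a small effect size. Both statistical and practical significance should be considered.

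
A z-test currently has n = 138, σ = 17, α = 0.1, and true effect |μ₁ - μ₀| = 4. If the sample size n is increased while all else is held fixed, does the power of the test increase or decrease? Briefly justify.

Power increases: a larger n shrinks the standard error σ/√n, moving the sampling distribution under H₁ further from the critical value.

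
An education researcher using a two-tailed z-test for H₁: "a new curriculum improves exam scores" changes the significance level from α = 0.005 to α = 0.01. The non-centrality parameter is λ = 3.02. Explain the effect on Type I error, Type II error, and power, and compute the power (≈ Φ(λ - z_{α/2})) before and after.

Increasing α from 0.005 to 0.01:
• Type I error rate increases (α is the Type I rate by definition).
• Critical value moves from z_{α/2} = 2.807 to 2.576, so power = Φ(λ - z_{α/2}) goes from Φ(3.02 - 2.807) = 0.584 to Φ(3.02 - 2.576) = 0.671.
• Type II error rate β = 1 - power therefore decreases (0.416 → 0.329).
Appropriate when false negatives are costly — here, keeping the old curriculum when the new one would have helped students.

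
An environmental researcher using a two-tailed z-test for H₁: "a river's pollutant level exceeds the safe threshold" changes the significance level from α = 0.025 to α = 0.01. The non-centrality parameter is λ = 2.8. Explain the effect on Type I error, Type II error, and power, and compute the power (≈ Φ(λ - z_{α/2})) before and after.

Decreasing α from 0.025 to 0.01:
• Type I error rate decreases (α is the Type I rate by definition).
• Critical value moves from z_{α/2} = 2.241 to 2.576, so power = Φ(λ - z_{α/2}) goes from Φ(2.8 - 2.241) = 0.712 to Φ(2.8 - 2.576) = 0.589.
• Type II error rate β = 1 - power therefore increases (0.288 → 0.411).
Appropriate when false positives are costly — here, shutting down a compliant factory unnecessarily.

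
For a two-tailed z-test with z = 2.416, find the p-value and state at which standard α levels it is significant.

p = 2·P(Z > |2.416|) = 2·(1 - Φ(2.416)) ≈ 0.0157. Significant at α = 0.1; Significant at α = 0.05.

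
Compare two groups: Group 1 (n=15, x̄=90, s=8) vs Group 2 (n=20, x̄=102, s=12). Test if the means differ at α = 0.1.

Pooled sp = 10.49. t = -3.349, df = 33. Critical t = ±1.692. Reject H₀.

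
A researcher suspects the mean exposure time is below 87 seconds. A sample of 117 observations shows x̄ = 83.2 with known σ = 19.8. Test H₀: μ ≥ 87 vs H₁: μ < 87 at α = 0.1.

z = -2.076. Critical value: -1.28. Reject H₀.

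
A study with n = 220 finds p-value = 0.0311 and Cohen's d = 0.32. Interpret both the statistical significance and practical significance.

Statistically significant (p = 0.0311 < 0.05). Cohen's d = 0.32 indicates a small effect size. Both statistical and practical significance should be considered.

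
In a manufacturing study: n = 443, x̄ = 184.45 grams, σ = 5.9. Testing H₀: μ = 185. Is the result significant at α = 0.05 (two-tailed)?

z = (184.45 - 185)/(5.9/√443) = -1.962. Since |z| > 1.96, significant at α = 0.05.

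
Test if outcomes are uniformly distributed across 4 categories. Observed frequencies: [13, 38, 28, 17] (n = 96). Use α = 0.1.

Expected = 24 each. χ² = Σ(O-E)²/E = 15.917. df = 3, critical value = 6.251. Reject H₀.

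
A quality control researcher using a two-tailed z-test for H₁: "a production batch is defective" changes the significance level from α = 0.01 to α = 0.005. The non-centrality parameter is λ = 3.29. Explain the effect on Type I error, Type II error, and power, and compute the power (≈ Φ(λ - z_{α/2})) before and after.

Decreasing α from 0.01 to 0.005:
• Type I error rate decreases (α is the Type I rate by definition).
• Critical value moves from z_{α/2} = 2.576 to 2.807, so power = Φ(λ - z_{α/2}) goes from Φ(3.29 - 2.576) = 0.762 to Φ(3.29 - 2.807) = 0.685.
• Type II error rate β = 1 - power therefore increases (0.238 → 0.315).
Appropriate when false positives are costly — here, scrapping a good batch — wasted material and cost for no reason.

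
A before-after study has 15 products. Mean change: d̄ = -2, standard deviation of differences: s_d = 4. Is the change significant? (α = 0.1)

t = d̄/(s_d/√n) = -2/(4/√15) = -1.936. df = 14, critical t = ±1.761. Reject H₀.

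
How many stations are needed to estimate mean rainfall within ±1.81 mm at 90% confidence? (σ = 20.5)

n = (z*σ/E)² = (1.645×20.5/1.81)² = 347.1 → n = 348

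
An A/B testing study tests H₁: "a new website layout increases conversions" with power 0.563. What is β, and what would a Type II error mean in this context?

β = 1 - power = 1 - 0.563 = 0.437. A Type II error is failing to reject H₀ when H₀ is false (false negative) — here, failing to conclude that a new website layout increases conversions when in fact it is true. Consequence: discarding a layout that would have improved conversions — lost revenue.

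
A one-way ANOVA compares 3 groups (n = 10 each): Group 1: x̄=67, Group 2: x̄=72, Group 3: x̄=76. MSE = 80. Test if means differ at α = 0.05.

Grand mean = 71.67. SS_between = 406.67, MS_between = 203.33. F = 2.542, F_crit ≈ 3.354. Fail to reject H₀.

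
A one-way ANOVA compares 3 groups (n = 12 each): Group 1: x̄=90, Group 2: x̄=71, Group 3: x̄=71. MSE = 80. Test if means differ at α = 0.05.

Grand mean = 77.33. SS_between = 2888.0, MS_between = 1444.0. F = 18.05, F_crit ≈ 3.285. Reject H₀.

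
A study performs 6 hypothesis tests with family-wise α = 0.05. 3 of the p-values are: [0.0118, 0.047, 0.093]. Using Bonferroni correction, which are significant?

Bonferroni α = 0.05/6 = 0.00833. None of the given p-values are significant.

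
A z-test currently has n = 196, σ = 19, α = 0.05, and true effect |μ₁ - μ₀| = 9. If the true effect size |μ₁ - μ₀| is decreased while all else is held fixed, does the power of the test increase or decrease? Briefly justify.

Power decreases: a smaller true effect decreases the non-centrality λ = |μ₁ - μ₀|/(σ/√n).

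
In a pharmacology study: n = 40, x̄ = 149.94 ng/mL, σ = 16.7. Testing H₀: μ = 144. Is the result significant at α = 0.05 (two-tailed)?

z = (149.94 - 144)/(16.7/√40) = 2.25. Since |z| > 1.96, significant at α = 0.05.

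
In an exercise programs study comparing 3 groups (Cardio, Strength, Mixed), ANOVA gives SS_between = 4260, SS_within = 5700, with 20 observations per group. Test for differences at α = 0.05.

df_between = 2, df_within = 57. F = MS_between/MS_within = 2130.0/100.0 = 21.3. F_crit ≈ 3.159. Reject H₀. At least one mean differs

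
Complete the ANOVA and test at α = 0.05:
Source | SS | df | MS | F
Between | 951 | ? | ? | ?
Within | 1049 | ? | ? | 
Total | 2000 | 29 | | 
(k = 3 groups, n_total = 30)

df_between = 2, df_within = 27. MS_between = 475.5, MS_within = 38.85. F = 12.239, F_crit ≈ 3.354. Reject H₀.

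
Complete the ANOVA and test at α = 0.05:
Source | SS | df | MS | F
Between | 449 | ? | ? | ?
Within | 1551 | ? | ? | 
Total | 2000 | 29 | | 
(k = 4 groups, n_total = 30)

df_between = 3, df_within = 26. MS_between = 149.67, MS_within = 59.65. F = 2.509, F_crit ≈ 2.975. Fail to reject H₀.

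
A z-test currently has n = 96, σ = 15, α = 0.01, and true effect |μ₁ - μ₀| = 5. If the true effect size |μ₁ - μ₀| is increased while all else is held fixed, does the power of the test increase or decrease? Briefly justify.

Power increases: a larger true effect increases the non-centrality λ = |μ₁ - μ₀|/(σ/√n).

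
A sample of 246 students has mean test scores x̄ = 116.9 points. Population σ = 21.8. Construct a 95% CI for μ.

CI = x̄ ± z*(σ/√n) = 116.9 ± 1.96(21.8/√246) = 116.9 ± 2.72 = (114.18, 119.62)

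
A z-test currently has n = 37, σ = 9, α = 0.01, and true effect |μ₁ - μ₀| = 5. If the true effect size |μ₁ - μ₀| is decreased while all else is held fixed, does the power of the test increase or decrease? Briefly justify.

Power decreases: a smaller true effect decreases the non-centrality λ = |μ₁ - μ₀|/(σ/√n).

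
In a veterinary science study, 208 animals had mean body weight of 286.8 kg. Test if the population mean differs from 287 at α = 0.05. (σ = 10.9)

z = (x̄ - μ₀)/(σ/√n) = (286.8 - 287)/(10.9/√208) = -0.265. Critical value: ±1.96. Since |-0.265| ≤ 1.96, Fail to reject H₀.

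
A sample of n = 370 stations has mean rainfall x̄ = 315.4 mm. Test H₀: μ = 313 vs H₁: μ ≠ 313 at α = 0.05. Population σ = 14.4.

z = (x̄ - μ₀)/(σ/√n) = (315.4 - 313)/(14.4/√370) = 3.206. Critical value: ±1.96. Since |3.206| > 1.96, Reject H₀.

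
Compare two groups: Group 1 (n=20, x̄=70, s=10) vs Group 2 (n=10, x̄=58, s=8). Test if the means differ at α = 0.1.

Pooled sp = 9.4. t = 3.295, df = 28. Critical t = ±1.701. Reject H₀.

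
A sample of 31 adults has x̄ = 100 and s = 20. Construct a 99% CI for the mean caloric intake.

CI = x̄ ± t*(s/√n) = 100 ± 2.75(20/√31) = (90.12, 109.88)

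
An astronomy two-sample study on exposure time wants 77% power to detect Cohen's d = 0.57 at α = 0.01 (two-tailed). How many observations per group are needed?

z_{α/2} = 2.576, z_β = Φ⁻¹(0.77) = 0.739. For medium effect (d = 0.57): n per group = 2(z_{α/2} + z_β)²/d² = 2(2.576 + 0.739)²/0.57² = 67.6 → 68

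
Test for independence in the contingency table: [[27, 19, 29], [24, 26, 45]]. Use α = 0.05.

χ² = 2.405. df = 2, critical = 5.991. Fail to reject H₀. No evidence of dependence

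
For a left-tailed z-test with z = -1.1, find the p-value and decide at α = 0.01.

p = P(Z < -1.1) = Φ(-1.1) ≈ 0.1357. Since p ≥ 0.01, fail to reject H₀ (not significant) at α = 0.01.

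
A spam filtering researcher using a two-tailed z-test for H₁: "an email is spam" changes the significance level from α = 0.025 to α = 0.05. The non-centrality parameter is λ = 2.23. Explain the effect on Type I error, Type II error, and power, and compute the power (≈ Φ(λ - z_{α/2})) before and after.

Increasing α from 0.025 to 0.05:
• Type I error rate increases (α is the Type I rate by definition).
• Critical value moves from z_{α/2} = 2.241 to 1.96, so power = Φ(λ - z_{α/2}) goes from Φ(2.23 - 2.241) = 0.496 to Φ(2.23 - 1.96) = 0.606.
• Type II error rate β = 1 - power therefore decreases (0.504 → 0.394).
Appropriate when false negatives are costly — here, a spam email lands in the inbox.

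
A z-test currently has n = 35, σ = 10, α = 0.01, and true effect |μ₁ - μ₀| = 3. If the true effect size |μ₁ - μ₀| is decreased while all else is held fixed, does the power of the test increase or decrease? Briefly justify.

Power decreases: a smaller true effect decreases the non-centrality λ = |μ₁ - μ₀|/(σ/√n).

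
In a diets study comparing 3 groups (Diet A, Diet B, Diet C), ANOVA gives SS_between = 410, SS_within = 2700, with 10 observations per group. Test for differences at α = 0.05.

df_between = 2, df_within = 27. F = MS_between/MS_within = 205.0/100.0 = 2.05. F_crit ≈ 3.354. Fail to reject H₀.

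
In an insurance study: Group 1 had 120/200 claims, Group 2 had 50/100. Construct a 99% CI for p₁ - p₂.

p̂₁ = 0.6, p̂₂ = 0.5. Difference = 0.1. CI = (-0.057, 0.257)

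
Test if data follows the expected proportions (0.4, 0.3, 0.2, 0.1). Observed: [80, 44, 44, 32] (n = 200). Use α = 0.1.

Expected: [80.0, 60.0, 40.0, 20.0]. χ² = 11.867. df = 3, critical = 6.251. Reject H₀.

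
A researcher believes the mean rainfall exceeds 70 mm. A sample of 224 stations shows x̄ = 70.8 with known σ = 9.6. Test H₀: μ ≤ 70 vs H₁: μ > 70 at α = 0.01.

z = 1.247. Critical value: 2.33. Fail to reject H₀.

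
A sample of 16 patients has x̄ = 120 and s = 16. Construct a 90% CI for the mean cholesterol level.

CI = x̄ ± t*(s/√n) = 120 ± 1.753(16/√16) = (112.99, 127.01)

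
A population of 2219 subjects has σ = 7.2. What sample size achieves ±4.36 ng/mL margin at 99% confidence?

Without FPC: n₀ = (2.576×7.2/4.36)² = 18.096. With FPC: n = n₀N/(n₀+N-1) = 18.0 → n = 18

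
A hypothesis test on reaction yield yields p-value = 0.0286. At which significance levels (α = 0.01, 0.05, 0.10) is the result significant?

p = 0.0286. Significant at: α = 0.05, 0.1.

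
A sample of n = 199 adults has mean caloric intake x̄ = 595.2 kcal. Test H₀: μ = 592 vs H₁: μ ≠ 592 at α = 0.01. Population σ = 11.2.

z = (x̄ - μ₀)/(σ/√n) = (595.2 - 592)/(11.2/√199) = 4.03. Critical value: ±2.576. Since |4.03| > 2.576, Reject H₀.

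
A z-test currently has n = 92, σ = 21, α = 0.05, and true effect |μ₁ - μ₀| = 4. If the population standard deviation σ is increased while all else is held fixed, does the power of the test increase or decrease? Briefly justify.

Power decreases: a larger σ inflates the standard error σ/√n, pulling the sampling distribution under H₁ back toward the critical value.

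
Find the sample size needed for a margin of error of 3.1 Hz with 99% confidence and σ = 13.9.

n = (z*σ/E)² = (2.576×13.9/3.1)² = 133.4 → n = 134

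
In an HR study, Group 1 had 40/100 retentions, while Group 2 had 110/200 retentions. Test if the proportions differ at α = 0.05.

p̂₁ = 0.4, p̂₂ = 0.55, pooled p̂ = 0.5. z = -2.449. Critical: ±1.96. Reject H₀.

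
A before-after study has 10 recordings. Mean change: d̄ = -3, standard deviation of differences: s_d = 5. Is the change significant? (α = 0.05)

t = d̄/(s_d/√n) = -3/(5/√10) = -1.897. df = 9, critical t = ±2.262. Fail to reject H₀.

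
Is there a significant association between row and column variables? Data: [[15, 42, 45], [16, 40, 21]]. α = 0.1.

χ² = 5.422. df = 2, critical = 4.605. Reject H₀. Variables are dependent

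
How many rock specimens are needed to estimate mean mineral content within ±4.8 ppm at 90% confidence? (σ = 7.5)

n = (z*σ/E)² = (1.645×7.5/4.8)² = 6.6 → n = 7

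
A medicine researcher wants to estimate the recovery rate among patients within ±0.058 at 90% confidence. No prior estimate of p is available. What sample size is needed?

Conservative approach: use p = 0.5 (maximizes p(1-p) = 0.25). n = z²(0.25)/E² = 1.645²×0.25/0.058² = 201.1 → n = 202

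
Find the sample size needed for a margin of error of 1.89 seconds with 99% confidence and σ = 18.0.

n = (z*σ/E)² = (2.576×18.0/1.89)² = 601.9 → n = 602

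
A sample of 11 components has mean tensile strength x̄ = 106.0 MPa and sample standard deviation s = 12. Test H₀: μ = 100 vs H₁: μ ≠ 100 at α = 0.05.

t = (x̄ - μ₀)/(s/√n) = (106.0 - 100)/(12/√11) = 1.658. df = 10, critical t = ±2.228. Fail to reject H₀.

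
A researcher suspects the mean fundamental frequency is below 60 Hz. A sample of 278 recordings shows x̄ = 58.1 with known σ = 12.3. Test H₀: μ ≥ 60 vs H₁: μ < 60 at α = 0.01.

z = -2.576. Critical value: -2.33. Reject H₀.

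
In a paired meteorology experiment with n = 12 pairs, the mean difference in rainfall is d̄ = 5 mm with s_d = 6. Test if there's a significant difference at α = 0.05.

t = d̄/(s_d/√n) = 5/(6/√12) = 2.887. df = 11, critical t = ±2.201. Reject H₀.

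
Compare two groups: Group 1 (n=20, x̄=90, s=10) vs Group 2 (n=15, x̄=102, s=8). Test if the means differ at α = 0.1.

Pooled sp = 9.2. t = -3.817, df = 33. Critical t = ±1.692. Reject H₀.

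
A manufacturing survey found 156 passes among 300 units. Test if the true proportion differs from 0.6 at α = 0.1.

p̂ = 0.52, p₀ = 0.6. z = (p̂ - p₀)/√(p₀(1-p₀)/n) = -2.828. Critical: ±1.645. Reject H₀.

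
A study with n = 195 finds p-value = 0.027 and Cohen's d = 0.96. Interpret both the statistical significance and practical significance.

Statistically significant (p = 0.027 < 0.05). Cohen's d = 0.96 indicates a large effect size. Both statistical and practical significance should be considered.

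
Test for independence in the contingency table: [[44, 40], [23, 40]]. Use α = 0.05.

χ² = 3.657. df = 1, critical = 3.841. Fail to reject H₀. No evidence of dependence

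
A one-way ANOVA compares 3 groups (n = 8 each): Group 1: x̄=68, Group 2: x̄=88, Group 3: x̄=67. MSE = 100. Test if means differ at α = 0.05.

Grand mean = 74.33. SS_between = 2245.33, MS_between = 1122.67. F = 11.227, F_crit ≈ 3.467. Reject H₀.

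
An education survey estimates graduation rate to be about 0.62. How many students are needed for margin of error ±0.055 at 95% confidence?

n = z²p(1-p)/E² = 1.96²×0.62×0.38/0.055² = 299.2 → n = 300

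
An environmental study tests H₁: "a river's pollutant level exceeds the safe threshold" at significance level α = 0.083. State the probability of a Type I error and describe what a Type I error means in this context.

P(Type I error) = α = 0.083. A Type I error is rejecting H₀ when H₀ is actually true (false positive) — here, concluding that a river's pollutant level exceeds the safe threshold when in fact this is not the case. Consequence: shutting down a compliant factory unnecessarily.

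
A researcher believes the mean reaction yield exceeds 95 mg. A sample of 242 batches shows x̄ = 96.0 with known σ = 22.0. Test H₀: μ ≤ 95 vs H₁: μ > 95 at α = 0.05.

z = 0.707. Critical value: 1.645. Fail to reject H₀.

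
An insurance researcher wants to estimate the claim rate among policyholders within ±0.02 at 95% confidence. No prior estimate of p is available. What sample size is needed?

Conservative approach: use p = 0.5 (maximizes p(1-p) = 0.25). n = z²(0.25)/E² = 1.96²×0.25/0.02² = 2401.0 → n = 2401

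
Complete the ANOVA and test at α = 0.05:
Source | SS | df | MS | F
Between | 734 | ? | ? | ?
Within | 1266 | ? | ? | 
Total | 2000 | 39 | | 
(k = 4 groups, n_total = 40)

df_between = 3, df_within = 36. MS_between = 244.67, MS_within = 35.17. F = 6.957, F_crit ≈ 2.866. Reject H₀.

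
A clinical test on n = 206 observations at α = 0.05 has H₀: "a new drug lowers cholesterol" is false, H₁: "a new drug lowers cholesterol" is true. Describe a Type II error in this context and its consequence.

Type II error: failing to reject H₀ when it is false — concluding that a new drug lowers cholesterol is not supported when in fact it is. Consequence: shelving an effective drug — patients miss out on a treatment that would have helped.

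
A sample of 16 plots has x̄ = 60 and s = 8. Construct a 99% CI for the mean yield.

CI = x̄ ± t*(s/√n) = 60 ± 2.947(8/√16) = (54.11, 65.89)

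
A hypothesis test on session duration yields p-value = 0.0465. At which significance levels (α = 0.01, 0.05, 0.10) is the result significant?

p = 0.0465. Significant at: α = 0.05, 0.1.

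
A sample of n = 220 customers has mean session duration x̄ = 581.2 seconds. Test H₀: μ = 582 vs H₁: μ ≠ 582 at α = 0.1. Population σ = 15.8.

z = (x̄ - μ₀)/(σ/√n) = (581.2 - 582)/(15.8/√220) = -0.751. Critical value: ±1.645. Since |-0.751| ≤ 1.645, Fail to reject H₀.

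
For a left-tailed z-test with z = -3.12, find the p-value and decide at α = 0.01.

p = P(Z < -3.12) = Φ(-3.12) ≈ 0.0009. Since p < 0.01, reject H₀ (significant) at α = 0.01.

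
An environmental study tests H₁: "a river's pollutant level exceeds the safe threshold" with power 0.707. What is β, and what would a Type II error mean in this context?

β = 1 - power = 1 - 0.707 = 0.293. A Type II error is failing to reject H₀ when H₀ is false (false negative) — here, failing to conclude that a river's pollutant level exceeds the safe threshold when in fact it is true. Consequence: allowing unsafe pollution to continue.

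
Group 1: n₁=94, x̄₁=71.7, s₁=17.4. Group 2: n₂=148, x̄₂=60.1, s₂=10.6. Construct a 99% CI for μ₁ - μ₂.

Difference = 11.6. SE = √(17.4²/94 + 10.6²/148) = 1.995. CI = (6.46, 16.74)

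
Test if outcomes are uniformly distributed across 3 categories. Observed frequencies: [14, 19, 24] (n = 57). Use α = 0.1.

Expected = 19 each. χ² = Σ(O-E)²/E = 2.632. df = 2, critical value = 4.605. Fail to reject H₀.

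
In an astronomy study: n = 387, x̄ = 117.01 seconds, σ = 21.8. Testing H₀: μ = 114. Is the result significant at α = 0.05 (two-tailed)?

z = (117.01 - 114)/(21.8/√387) = 2.716. Since |z| > 1.96, significant at α = 0.05.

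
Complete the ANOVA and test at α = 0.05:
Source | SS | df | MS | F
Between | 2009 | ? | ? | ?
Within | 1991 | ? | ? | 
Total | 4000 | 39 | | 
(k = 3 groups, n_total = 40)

df_between = 2, df_within = 37. MS_between = 1004.5, MS_within = 53.81. F = 18.667, F_crit ≈ 3.252. Reject H₀.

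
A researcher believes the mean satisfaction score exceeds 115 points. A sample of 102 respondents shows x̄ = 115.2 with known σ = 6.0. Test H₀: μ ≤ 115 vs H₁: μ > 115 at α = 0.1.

z = 0.337. Critical value: 1.28. Fail to reject H₀.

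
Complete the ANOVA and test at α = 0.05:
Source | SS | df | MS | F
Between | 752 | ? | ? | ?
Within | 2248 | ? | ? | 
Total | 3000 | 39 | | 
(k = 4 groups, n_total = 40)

df_between = 3, df_within = 36. MS_between = 250.67, MS_within = 62.44. F = 4.014, F_crit ≈ 2.866. Reject H₀.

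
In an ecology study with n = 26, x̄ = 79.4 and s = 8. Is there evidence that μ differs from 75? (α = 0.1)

t = (x̄ - μ₀)/(s/√n) = (79.4 - 75)/(8/√26) = 2.804. df = 25, critical t = ±1.708. Reject H₀.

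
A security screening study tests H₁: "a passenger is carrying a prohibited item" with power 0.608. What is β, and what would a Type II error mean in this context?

β = 1 - power = 1 - 0.608 = 0.392. A Type II error is failing to reject H₀ when H₀ is false (false negative) — here, failing to conclude that a passenger is carrying a prohibited item when in fact it is true. Consequence: letting a prohibited item through — security breach.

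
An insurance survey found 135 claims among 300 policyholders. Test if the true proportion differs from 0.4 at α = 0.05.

p̂ = 0.45, p₀ = 0.4. z = (p̂ - p₀)/√(p₀(1-p₀)/n) = 1.768. Critical: ±1.96. Fail to reject H₀.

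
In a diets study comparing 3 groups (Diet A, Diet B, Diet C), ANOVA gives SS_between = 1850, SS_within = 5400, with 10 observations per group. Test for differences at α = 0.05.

df_between = 2, df_within = 27. F = MS_between/MS_within = 925.0/200.0 = 4.625. F_crit ≈ 3.354. Reject H₀. At least one mean differs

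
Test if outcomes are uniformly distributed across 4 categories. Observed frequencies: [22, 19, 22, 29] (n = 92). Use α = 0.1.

Expected = 23 each. χ² = Σ(O-E)²/E = 2.348. df = 3, critical value = 6.251. Fail to reject H₀.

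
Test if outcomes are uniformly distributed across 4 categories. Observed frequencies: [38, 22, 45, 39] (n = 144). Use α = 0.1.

Expected = 36 each. χ² = Σ(O-E)²/E = 8.056. df = 3, critical value = 6.251. Reject H₀.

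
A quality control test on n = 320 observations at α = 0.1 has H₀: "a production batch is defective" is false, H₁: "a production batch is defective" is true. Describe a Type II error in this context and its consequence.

Type II error: failing to reject H₀ when it is false — concluding that a production batch is defective is not supported when in fact it is. Consequence: shipping a defective batch — faulty products reach customers.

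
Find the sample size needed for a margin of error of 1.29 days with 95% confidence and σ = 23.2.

n = (z*σ/E)² = (1.96×23.2/1.29)² = 1242.5 → n = 1243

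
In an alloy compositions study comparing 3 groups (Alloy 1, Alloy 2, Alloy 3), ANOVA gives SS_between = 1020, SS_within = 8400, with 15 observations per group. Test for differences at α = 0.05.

df_between = 2, df_within = 42. F = MS_between/MS_within = 510.0/200.0 = 2.55. F_crit ≈ 3.22. Fail to reject H₀.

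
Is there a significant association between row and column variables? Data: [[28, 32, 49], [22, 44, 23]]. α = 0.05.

χ² = 10.086. df = 2, critical = 5.991. Reject H₀. Variables are dependent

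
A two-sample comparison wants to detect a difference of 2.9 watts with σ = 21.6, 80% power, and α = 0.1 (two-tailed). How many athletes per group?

n per group = 2(z_α/2 + z_β)²σ²/d² = 2×(1.645 + 0.84)²×21.6²/2.9² = 685.2 → n = 686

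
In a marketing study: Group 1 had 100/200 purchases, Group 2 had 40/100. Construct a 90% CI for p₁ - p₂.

p̂₁ = 0.5, p̂₂ = 0.4. Difference = 0.1. CI = (0.001, 0.199)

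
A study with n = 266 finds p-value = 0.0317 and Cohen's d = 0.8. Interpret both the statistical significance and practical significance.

Statistically significant (p = 0.0317 < 0.05). Cohen's d = 0.8 indicates a large effect size. Both statistical and practical significance should be considered.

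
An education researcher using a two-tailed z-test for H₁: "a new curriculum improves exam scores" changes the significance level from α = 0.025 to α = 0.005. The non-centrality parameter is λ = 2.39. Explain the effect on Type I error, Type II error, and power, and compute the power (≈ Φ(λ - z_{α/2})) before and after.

Decreasing α from 0.025 to 0.005:
• Type I error rate decreases (α is the Type I rate by definition).
• Critical value moves from z_{α/2} = 2.241 to 2.807, so power = Φ(λ - z_{α/2}) goes from Φ(2.39 - 2.241) = 0.559 to Φ(2.39 - 2.807) = 0.338.
• Type II error rate β = 1 - power therefore increases (0.441 → 0.662).
Appropriate when false positives are costly — here, adopting a curriculum that gives no real benefit — disruption for nothing.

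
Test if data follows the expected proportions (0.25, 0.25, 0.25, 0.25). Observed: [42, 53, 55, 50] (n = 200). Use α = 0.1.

Expected: [50.0, 50.0, 50.0, 50.0]. χ² = 1.96. df = 3, critical = 6.251. Fail to reject H₀.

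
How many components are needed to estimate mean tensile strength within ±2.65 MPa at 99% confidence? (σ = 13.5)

n = (z*σ/E)² = (2.576×13.5/2.65)² = 172.2 → n = 173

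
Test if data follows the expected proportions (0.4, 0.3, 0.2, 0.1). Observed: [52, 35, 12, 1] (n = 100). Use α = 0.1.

Expected: [40.0, 30.0, 20.0, 10.0]. χ² = 15.733. df = 3, critical = 6.251. Reject H₀.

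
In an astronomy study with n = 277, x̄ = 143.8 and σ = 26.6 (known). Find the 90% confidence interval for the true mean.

CI = x̄ ± z*(σ/√n) = 143.8 ± 1.645(26.6/√277) = 143.8 ± 2.63 = (141.17, 146.43)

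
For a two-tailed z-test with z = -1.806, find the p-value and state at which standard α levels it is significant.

p = 2·P(Z > |-1.806|) = 2·(1 - Φ(1.806)) ≈ 0.0709. Significant at α = 0.1.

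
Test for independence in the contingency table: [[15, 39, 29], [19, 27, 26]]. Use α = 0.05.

χ² = 2.046. df = 2, critical = 5.991. Fail to reject H₀. No evidence of dependence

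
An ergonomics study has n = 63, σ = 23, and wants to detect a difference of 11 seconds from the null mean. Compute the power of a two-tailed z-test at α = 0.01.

SE = σ/√n = 23/√63 = 2.898. Non-centrality λ = d/SE = 11/2.898 = 3.796. Power ≈ Φ(λ - z_{α/2}) = Φ(3.796 - 2.576) = Φ(1.22) = 0.889.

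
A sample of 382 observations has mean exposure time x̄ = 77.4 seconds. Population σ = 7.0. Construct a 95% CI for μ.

CI = x̄ ± z*(σ/√n) = 77.4 ± 1.96(7.0/√382) = 77.4 ± 0.7 = (76.7, 78.1)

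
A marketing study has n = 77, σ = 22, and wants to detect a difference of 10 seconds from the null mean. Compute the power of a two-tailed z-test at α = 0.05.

SE = σ/√n = 22/√77 = 2.507. Non-centrality λ = d/SE = 10/2.507 = 3.989. Power ≈ Φ(λ - z_{α/2}) = Φ(3.989 - 1.96) = Φ(2.029) = 0.979.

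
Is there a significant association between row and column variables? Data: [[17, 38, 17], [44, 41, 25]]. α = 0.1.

χ² = 5.912. df = 2, critical = 4.605. Reject H₀. Variables are dependent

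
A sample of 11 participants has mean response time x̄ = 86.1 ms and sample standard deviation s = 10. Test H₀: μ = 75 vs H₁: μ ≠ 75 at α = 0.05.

t = (x̄ - μ₀)/(s/√n) = (86.1 - 75)/(10/√11) = 3.681. df = 10, critical t = ±2.228. Reject H₀.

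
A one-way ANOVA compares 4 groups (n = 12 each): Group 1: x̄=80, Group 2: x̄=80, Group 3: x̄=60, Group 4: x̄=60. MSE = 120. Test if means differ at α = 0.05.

Grand mean = 70.0. SS_between = 4800.0, MS_between = 1600.0. F = 13.333, F_crit ≈ 2.816. Reject H₀.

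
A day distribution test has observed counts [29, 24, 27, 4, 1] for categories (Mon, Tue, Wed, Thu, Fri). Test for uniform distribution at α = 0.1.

Expected = 17 each. χ² = Σ(O-E)²/E = 42.235. df = 4, critical value = 7.779. Reject H₀.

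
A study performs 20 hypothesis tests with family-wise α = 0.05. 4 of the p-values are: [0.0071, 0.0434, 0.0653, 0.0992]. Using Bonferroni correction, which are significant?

Bonferroni α = 0.05/20 = 0.0025. None of the given p-values are significant.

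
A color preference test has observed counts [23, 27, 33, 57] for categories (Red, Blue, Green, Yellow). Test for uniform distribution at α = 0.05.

Expected = 35 each. χ² = Σ(O-E)²/E = 19.886. df = 3, critical value = 7.815. Reject H₀.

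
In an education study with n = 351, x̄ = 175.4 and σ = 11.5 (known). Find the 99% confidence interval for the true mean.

CI = x̄ ± z*(σ/√n) = 175.4 ± 2.576(11.5/√351) = 175.4 ± 1.58 = (173.82, 176.98)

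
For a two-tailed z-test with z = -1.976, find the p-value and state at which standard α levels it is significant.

p = 2·P(Z > |-1.976|) = 2·(1 - Φ(1.976)) ≈ 0.0482. Significant at α = 0.1; Significant at α = 0.05.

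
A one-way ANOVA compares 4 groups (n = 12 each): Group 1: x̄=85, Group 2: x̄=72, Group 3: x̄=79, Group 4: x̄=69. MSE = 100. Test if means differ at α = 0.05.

Grand mean = 76.25. SS_between = 1857.0, MS_between = 619.0. F = 6.19, F_crit ≈ 2.816. Reject H₀.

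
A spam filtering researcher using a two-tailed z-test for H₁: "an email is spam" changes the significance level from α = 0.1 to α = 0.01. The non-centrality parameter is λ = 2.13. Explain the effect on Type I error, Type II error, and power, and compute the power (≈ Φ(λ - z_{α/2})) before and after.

Decreasing α from 0.1 to 0.01:
• Type I error rate decreases (α is the Type I rate by definition).
• Critical value moves from z_{α/2} = 1.645 to 2.576, so power = Φ(λ - z_{α/2}) goes from Φ(2.13 - 1.645) = 0.686 to Φ(2.13 - 2.576) = 0.328.
• Type II error rate β = 1 - power therefore increases (0.314 → 0.672).
Appropriate when false positives are costly — here, a legitimate email is sent to the spam folder and the user misses it.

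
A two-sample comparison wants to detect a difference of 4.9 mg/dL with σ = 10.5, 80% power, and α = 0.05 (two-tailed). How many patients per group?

n per group = 2(z_α/2 + z_β)²σ²/d² = 2×(1.96 + 0.84)²×10.5²/4.9² = 72.0 → n = 72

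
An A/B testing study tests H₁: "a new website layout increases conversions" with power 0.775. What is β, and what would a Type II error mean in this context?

β = 1 - power = 1 - 0.775 = 0.225. A Type II error is failing to reject H₀ when H₀ is false (false negative) — here, failing to conclude that a new website layout increases conversions when in fact it is true. Consequence: discarding a layout that would have improved conversions — lost revenue.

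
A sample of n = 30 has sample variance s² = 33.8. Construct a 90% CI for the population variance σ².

df = 29. χ²_{0.05} = 42.557, χ²_{0.95} = 17.708. CI for σ² = ((n-1)s²/χ²_{α/2}, (n-1)s²/χ²_{1-α/2}) = (29·33.8/42.557, 29·33.8/17.708) = (23.03, 55.35)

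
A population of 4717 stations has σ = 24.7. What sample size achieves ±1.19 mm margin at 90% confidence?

Without FPC: n₀ = (1.645×24.7/1.19)² = 1165.821. With FPC: n = n₀N/(n₀+N-1) = 934.9 → n = 935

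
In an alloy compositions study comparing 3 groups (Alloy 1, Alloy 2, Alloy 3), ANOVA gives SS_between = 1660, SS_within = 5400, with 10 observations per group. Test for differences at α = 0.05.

df_between = 2, df_within = 27. F = MS_between/MS_within = 830.0/200.0 = 4.15. F_crit ≈ 3.354. Reject H₀. At least one mean differs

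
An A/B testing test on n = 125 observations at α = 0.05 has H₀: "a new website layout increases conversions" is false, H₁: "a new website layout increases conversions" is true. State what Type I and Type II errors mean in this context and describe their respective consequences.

Type I (false positive): concluding that a new website layout increases conversions when it is not — rolling out a layout that doesn't actually help — wasted engineering effort. Type II (false negative): failing to conclude that a new website layout increases conversions when it is — discarding a layout that would have improved conversions — lost revenue. Which is costlier depends on domain priorities and is a judgement call rather than a statistical fact.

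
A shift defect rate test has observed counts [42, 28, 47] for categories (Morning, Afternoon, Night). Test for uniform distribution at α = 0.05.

Expected = 39 each. χ² = Σ(O-E)²/E = 4.974. df = 2, critical value = 5.991. Fail to reject H₀.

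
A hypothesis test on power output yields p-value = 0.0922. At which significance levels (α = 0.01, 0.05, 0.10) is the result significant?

p = 0.0922. Significant at: α = 0.1.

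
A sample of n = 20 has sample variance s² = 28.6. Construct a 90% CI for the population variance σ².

df = 19. χ²_{0.05} = 30.144, χ²_{0.95} = 10.117. CI for σ² = ((n-1)s²/χ²_{α/2}, (n-1)s²/χ²_{1-α/2}) = (19·28.6/30.144, 19·28.6/10.117) = (18.03, 53.71)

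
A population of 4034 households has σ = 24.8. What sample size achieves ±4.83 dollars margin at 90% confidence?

Without FPC: n₀ = (1.645×24.8/4.83)² = 71.341. With FPC: n = n₀N/(n₀+N-1) = 70.1 → n = 71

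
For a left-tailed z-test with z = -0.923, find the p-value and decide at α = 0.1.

p = P(Z < -0.923) = Φ(-0.923) ≈ 0.178. Since p ≥ 0.1, fail to reject H₀ (not significant) at α = 0.1.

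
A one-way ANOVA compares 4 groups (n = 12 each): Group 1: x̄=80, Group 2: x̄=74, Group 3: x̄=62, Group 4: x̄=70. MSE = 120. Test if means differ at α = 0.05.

Grand mean = 71.5. SS_between = 2052.0, MS_between = 684.0. F = 5.7, F_crit ≈ 2.816. Reject H₀.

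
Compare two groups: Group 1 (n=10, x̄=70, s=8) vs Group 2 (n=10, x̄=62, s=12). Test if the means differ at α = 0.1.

Pooled sp = 10.2. t = 1.754, df = 18. Critical t = ±1.734. Reject H₀.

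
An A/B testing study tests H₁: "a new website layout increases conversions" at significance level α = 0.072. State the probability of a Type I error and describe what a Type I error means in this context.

P(Type I error) = α = 0.072. A Type I error is rejecting H₀ when H₀ is actually true (false positive) — here, concluding that a new website layout increases conversions when in fact this is not the case. Consequence: rolling out a layout that doesn't actually help — wasted engineering effort.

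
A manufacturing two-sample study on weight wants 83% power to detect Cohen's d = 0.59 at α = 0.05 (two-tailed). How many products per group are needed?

z_{α/2} = 1.96, z_β = Φ⁻¹(0.83) = 0.954. For medium effect (d = 0.59): n per group = 2(z_{α/2} + z_β)²/d² = 2(1.96 + 0.954)²/0.59² = 48.8 → 49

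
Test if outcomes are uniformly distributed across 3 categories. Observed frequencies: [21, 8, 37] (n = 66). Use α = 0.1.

Expected = 22 each. χ² = Σ(O-E)²/E = 19.182. df = 2, critical value = 4.605. Reject H₀.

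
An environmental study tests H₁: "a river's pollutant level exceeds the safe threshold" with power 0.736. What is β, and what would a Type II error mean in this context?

β = 1 - power = 1 - 0.736 = 0.264. A Type II error is failing to reject H₀ when H₀ is false (false negative) — here, failing to conclude that a river's pollutant level exceeds the safe threshold when in fact it is true. Consequence: allowing unsafe pollution to continue.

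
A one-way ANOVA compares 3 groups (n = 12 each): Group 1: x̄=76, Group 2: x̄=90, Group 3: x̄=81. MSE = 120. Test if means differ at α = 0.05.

Grand mean = 82.33. SS_between = 1208.0, MS_between = 604.0. F = 5.033, F_crit ≈ 3.285. Reject H₀.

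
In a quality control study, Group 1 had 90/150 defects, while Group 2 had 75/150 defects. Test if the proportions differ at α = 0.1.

p̂₁ = 0.6, p̂₂ = 0.5, pooled p̂ = 0.55. z = 1.741. Critical: ±1.645. Reject H₀.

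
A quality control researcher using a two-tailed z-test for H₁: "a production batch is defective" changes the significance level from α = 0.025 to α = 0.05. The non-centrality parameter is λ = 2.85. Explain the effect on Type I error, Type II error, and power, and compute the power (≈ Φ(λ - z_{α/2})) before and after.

Increasing α from 0.025 to 0.05:
• Type I error rate increases (α is the Type I rate by definition).
• Critical value moves from z_{α/2} = 2.241 to 1.96, so power = Φ(λ - z_{α/2}) goes from Φ(2.85 - 2.241) = 0.729 to Φ(2.85 - 1.96) = 0.813.
• Type II error rate β = 1 - power therefore decreases (0.271 → 0.187).
Appropriate when false negatives are costly — here, shipping a defective batch — faulty products reach customers.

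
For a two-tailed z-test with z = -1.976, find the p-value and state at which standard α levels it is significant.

p = 2·P(Z > |-1.976|) = 2·(1 - Φ(1.976)) ≈ 0.0482. Significant at α = 0.1; Significant at α = 0.05.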